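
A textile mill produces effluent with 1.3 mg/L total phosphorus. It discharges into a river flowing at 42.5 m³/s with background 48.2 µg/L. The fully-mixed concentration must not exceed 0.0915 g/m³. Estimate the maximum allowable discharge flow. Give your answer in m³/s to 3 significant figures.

1.52 m³/s

48.2 µg/L = 0.0482 mg/L.
Mass balance at complete mixing: C_std·(Q_w + Q_r) = Q_w·C_e + Q_r·C_b.
Rearranging, Q_w = Q_r·(C_std − C_b)/(C_e − C_std) = 42.5·(0.0915 − 0.0482) / (1.3 − 0.0915) = 1.523 m³/s.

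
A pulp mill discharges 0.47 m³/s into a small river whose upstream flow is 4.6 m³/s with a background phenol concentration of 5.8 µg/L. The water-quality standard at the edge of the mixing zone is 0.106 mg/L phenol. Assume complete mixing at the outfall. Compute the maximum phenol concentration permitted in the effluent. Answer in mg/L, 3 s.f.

5.8 µg/L = 0.0058 mg/L.
Mass balance: 0.106·5.07 = 0.47·Cₑ + 4.6·0.0058.
Cₑ = (0.5374 − 0.02668) / 0.47 = 1.087 mg/L.

1.09 mg/L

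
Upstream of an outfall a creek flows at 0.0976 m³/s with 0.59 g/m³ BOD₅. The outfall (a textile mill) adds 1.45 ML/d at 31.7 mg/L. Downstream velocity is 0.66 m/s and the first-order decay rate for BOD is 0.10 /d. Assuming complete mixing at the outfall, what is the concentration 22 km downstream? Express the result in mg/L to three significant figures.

4.96 mg/L

1.45 ML/d = 0.01678 m³/s.
After complete mixing, C₀ = (0.01678·31.7 + 0.0976·0.59) / 0.1144 = 5.155 mg/L.
Travel time t = 2.2e+04 m / 0.66 m/s = 3.333e+04 s = 0.3858 d.
C = 5.155·exp(−0.10·0.3858) = 5.155·0.9622 = 4.959 mg/L.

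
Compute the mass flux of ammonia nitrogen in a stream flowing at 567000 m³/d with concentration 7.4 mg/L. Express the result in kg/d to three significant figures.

4200 kg/d

567000 m³/d = 6.562 m³/s.
Mass flux = Q·C = 6.562 m³/s × 7.4 g/m³ = 48.56 g/s.
= 48.56 g/s × 86.4 = 4196 kg/d.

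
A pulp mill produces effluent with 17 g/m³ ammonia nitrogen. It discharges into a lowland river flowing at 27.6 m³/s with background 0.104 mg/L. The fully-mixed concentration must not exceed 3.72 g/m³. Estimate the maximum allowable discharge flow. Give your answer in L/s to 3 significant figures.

7520 L/s

Mass balance at complete mixing: C_std·(Q_w + Q_r) = Q_w·C_e + Q_r·C_b.
Rearranging, Q_w = Q_r·(C_std − C_b)/(C_e − C_std) = 27.6·(3.72 − 0.104) / (17 − 3.72) = 7.515 m³/s.
= 7515 L/s.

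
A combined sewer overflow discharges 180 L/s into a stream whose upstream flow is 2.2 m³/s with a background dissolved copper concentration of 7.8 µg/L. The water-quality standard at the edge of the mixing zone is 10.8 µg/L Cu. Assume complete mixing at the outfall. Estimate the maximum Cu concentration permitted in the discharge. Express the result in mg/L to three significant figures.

180 L/s = 0.18 m³/s.
7.8 µg/L = 0.0078 mg/L.
10.8 µg/L = 0.0108 mg/L.
Mass balance: 0.0108·2.38 = 0.18·Cₑ + 2.2·0.0078.
Cₑ = (0.0257 − 0.01716) / 0.18 = 0.04747 mg/L.

0.0475 mg/L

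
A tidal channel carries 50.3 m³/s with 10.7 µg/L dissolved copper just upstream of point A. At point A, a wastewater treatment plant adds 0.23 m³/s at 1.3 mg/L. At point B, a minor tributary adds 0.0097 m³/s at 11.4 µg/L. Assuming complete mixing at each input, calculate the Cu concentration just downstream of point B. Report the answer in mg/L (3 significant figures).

0.0166 mg/L

10.7 µg/L = 0.0107 mg/L.
After input A: C = (50.3·0.0107 + 0.23·1.3) / 50.53 = 0.01657 mg/L.
11.4 µg/L = 0.0114 mg/L.
After input B: C = (50.53·0.01657 + 0.0097·0.0114) / 50.54 = 0.01657 mg/L.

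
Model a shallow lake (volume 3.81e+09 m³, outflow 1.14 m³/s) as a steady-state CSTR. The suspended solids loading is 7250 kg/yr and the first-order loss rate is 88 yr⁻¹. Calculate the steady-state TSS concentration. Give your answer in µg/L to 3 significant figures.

0.0216 µg/L

Outflow Q = 1.14 m³/s × 3.156e+07 s/yr = 3.598e+07 m³/yr.
Steady-state CSTR mass balance: W = Q·C + k·V·C, so C = W/(Q + kV).
Q + kV = 3.598e+07 + 88·3.81e+09 = 3.353e+11 m³/yr.
C = 7250/3.353e+11 = 2.162e-08 kg/m³ = 2.162e-05 mg/L = 0.02162 µg/L.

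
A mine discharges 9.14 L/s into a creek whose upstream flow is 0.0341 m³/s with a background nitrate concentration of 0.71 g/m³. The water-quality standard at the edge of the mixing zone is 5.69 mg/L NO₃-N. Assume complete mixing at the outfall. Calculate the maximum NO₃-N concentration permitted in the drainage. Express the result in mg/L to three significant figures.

9.14 L/s = 0.00914 m³/s.
Mass balance: 5.69·0.04324 = 0.00914·Cₑ + 0.0341·0.71.
Cₑ = (0.246 − 0.02421) / 0.00914 = 24.27 mg/L.

24.3 mg/L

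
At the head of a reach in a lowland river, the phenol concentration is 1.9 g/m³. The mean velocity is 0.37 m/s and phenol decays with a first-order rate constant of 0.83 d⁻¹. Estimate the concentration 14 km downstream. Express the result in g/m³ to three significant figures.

Travel time t = 14 km / 0.37 m/s = 1.4e+04/0.37 = 3.784e+04 s = 0.4379 d.
First-order decay: C = 1.9·exp(−0.83·0.4379) = 1.9·0.6952 = 1.321 g/m³.

1.32 g/m³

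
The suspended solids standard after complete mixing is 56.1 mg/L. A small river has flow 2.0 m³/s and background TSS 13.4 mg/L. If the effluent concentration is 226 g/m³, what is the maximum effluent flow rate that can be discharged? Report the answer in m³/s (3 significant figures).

Mass balance at complete mixing: C_std·(Q_w + Q_r) = Q_w·C_e + Q_r·C_b.
Rearranging, Q_w = Q_r·(C_std − C_b)/(C_e − C_std) = 2.0·(56.1 − 13.4) / (226 − 56.1) = 0.5026 m³/s.

0.503 m³/s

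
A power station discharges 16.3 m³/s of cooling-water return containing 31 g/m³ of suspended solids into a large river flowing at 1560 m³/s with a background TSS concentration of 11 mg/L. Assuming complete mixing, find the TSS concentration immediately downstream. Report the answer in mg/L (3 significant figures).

By mass balance at complete mixing, C = (16.3·31 + 1560·11) / (16.3 + 1560) = 1.767e+04/1576 = 11.21 mg/L.

11.2 mg/L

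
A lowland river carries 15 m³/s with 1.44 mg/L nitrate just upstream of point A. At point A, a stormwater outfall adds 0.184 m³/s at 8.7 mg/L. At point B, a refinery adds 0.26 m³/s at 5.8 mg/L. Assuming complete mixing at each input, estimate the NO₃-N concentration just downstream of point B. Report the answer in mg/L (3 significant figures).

After input A: C = (15·1.44 + 0.184·8.7) / 15.18 = 1.528 mg/L.
After input B: C = (15.18·1.528 + 0.26·5.8) / 15.44 = 1.6 mg/L.

1.60 mg/L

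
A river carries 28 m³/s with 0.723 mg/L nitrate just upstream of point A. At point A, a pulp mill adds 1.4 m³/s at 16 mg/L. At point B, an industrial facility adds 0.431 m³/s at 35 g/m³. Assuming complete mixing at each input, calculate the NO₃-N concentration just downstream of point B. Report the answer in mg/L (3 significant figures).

After input A: C = (28·0.723 + 1.4·16) / 29.4 = 1.45 mg/L.
After input B: C = (29.4·1.45 + 0.431·35) / 29.83 = 1.935 mg/L.

1.94 mg/L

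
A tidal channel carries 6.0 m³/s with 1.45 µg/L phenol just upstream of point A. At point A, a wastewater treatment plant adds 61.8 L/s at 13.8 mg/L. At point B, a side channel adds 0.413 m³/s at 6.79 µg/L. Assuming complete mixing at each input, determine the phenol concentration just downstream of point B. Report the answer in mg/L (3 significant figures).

0.133 mg/L

1.45 µg/L = 0.00145 mg/L.
61.8 L/s = 0.0618 m³/s.
After input A: C = (6·0.00145 + 0.0618·13.8) / 6.062 = 0.1421 mg/L.
6.79 µg/L = 0.00679 mg/L.
After input B: C = (6.062·0.1421 + 0.413·0.00679) / 6.475 = 0.1335 mg/L.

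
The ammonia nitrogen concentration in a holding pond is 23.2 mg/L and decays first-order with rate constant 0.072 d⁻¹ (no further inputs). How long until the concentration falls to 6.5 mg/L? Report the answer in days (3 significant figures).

17.7 d

t = ln(C₀/C)/k = ln(23.2/6.5)/0.072 = 1.272/0.072 = 17.67 d.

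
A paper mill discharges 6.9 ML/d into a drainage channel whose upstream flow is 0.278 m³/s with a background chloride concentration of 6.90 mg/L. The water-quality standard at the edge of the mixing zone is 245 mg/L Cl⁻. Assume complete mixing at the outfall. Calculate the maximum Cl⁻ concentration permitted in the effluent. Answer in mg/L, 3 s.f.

6.9 ML/d = 0.07986 m³/s.
Mass balance: 245·0.3579 = 0.07986·Cₑ + 0.278·6.9.
Cₑ = (87.68 − 1.918) / 0.07986 = 1074 mg/L.

1070 mg/L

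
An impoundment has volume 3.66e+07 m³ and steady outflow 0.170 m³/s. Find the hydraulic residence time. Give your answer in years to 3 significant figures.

6.82 yr

Q = 0.170 m³/s × 3.156e+07 s/yr = 5.365e+06 m³/yr.
Hydraulic residence time τ = V/Q = 3.66e+07/5.365e+06 = 6.822 yr.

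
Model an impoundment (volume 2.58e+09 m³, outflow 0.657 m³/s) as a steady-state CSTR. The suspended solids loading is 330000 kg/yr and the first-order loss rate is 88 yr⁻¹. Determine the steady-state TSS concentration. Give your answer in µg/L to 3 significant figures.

1.45 µg/L

Outflow Q = 0.657 m³/s × 3.156e+07 s/yr = 2.073e+07 m³/yr.
Steady-state CSTR mass balance: W = Q·C + k·V·C, so C = W/(Q + kV).
Q + kV = 2.073e+07 + 88·2.58e+09 = 2.271e+11 m³/yr.
C = 330000/2.271e+11 = 1.453e-06 kg/m³ = 0.001453 mg/L = 1.453 µg/L.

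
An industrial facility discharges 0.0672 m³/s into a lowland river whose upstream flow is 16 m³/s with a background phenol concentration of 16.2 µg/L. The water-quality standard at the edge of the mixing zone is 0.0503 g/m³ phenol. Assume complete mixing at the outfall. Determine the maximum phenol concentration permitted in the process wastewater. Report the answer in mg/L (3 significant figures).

16.2 µg/L = 0.0162 mg/L.
Mass balance: 0.0503·16.07 = 0.0672·Cₑ + 16·0.0162.
Cₑ = (0.8082 − 0.2592) / 0.0672 = 8.169 mg/L.

8.17 mg/L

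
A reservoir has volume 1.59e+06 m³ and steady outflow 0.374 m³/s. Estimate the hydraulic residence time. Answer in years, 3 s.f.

0.135 yr

Q = 0.374 m³/s × 3.156e+07 s/yr = 1.18e+07 m³/yr.
Hydraulic residence time τ = V/Q = 1.59e+06/1.18e+07 = 0.1347 yr.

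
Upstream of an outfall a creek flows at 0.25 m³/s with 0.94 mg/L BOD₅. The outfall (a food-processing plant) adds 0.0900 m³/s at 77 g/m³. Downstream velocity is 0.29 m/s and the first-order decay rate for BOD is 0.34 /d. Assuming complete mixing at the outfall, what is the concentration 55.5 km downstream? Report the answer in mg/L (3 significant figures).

After complete mixing, C₀ = (0.09·77 + 0.25·0.94) / 0.34 = 21.07 mg/L.
Travel time t = 5.55e+04 m / 0.29 m/s = 1.914e+05 s = 2.215 d.
C = 21.07·exp(−0.34·2.215) = 21.07·0.4709 = 9.923 mg/L.

9.92 mg/L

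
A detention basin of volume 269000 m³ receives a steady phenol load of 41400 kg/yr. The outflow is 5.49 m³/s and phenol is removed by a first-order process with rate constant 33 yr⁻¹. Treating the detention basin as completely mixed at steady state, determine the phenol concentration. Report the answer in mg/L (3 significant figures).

0.227 mg/L

Outflow Q = 5.49 m³/s × 3.156e+07 s/yr = 1.733e+08 m³/yr.
Steady-state CSTR mass balance: W = Q·C + k·V·C, so C = W/(Q + kV).
Q + kV = 1.733e+08 + 33·269000 = 1.821e+08 m³/yr.
C = 41400/1.821e+08 = 0.0002273 kg/m³ = 0.2273 mg/L.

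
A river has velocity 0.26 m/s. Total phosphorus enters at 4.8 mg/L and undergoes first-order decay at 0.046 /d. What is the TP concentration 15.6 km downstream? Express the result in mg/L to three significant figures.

4.65 mg/L

Travel time t = 15.6 km / 0.26 m/s = 1.56e+04/0.26 = 6e+04 s = 0.6944 d.
First-order decay: C = 4.8·exp(−0.046·0.6944) = 4.8·0.9686 = 4.649 mg/L.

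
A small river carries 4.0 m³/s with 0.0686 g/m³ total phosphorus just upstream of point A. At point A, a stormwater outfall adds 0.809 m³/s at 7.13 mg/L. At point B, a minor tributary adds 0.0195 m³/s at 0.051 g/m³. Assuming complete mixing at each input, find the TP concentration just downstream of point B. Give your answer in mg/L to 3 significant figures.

1.25 mg/L

After input A: C = (4·0.0686 + 0.809·7.13) / 4.809 = 1.257 mg/L.
After input B: C = (4.809·1.257 + 0.0195·0.051) / 4.829 = 1.252 mg/L.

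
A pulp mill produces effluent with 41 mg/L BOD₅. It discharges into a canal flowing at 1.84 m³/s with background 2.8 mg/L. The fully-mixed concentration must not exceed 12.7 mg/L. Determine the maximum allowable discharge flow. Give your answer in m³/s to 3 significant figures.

0.644 m³/s

Mass balance at complete mixing: C_std·(Q_w + Q_r) = Q_w·C_e + Q_r·C_b.
Rearranging, Q_w = Q_r·(C_std − C_b)/(C_e − C_std) = 1.84·(12.7 − 2.8) / (41 − 12.7) = 0.6437 m³/s.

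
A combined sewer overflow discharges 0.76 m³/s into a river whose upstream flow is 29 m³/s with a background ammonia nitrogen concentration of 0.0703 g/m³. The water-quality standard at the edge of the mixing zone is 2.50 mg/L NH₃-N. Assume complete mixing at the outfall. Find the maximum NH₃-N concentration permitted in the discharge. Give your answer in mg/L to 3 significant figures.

95.2 mg/L

Mass balance: 2.5·29.76 = 0.76·Cₑ + 29·0.0703.
Cₑ = (74.4 − 2.039) / 0.76 = 95.21 mg/L.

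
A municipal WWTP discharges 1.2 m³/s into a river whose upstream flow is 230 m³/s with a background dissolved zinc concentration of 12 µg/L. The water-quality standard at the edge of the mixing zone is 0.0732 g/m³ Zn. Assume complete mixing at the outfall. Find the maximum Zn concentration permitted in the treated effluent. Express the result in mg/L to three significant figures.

12 µg/L = 0.012 mg/L.
Mass balance: 0.0732·231.2 = 1.2·Cₑ + 230·0.012.
Cₑ = (16.92 − 2.76) / 1.2 = 11.8 mg/L.

11.8 mg/L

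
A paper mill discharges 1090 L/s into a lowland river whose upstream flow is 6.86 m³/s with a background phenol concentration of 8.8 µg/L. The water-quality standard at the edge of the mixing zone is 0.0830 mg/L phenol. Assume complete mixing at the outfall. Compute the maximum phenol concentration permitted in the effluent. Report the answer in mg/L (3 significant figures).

1090 L/s = 1.09 m³/s.
8.8 µg/L = 0.0088 mg/L.
Mass balance: 0.083·7.95 = 1.09·Cₑ + 6.86·0.0088.
Cₑ = (0.6599 − 0.06037) / 1.09 = 0.55 mg/L.

0.550 mg/L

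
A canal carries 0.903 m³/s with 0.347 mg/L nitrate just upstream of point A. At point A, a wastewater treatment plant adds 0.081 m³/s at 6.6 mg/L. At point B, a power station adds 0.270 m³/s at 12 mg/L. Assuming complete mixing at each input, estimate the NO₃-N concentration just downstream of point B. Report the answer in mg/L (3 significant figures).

After input A: C = (0.903·0.347 + 0.081·6.6) / 0.984 = 0.8617 mg/L.
After input B: C = (0.984·0.8617 + 0.27·12) / 1.254 = 3.26 mg/L.

3.26 mg/L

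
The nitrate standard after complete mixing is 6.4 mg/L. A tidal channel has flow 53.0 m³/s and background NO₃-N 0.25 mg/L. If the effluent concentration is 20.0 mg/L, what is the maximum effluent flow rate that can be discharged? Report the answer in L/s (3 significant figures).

24000 L/s

Mass balance at complete mixing: C_std·(Q_w + Q_r) = Q_w·C_e + Q_r·C_b.
Rearranging, Q_w = Q_r·(C_std − C_b)/(C_e − C_std) = 53.0·(6.4 − 0.25) / (20 − 6.4) = 23.97 m³/s.
= 2.397e+04 L/s.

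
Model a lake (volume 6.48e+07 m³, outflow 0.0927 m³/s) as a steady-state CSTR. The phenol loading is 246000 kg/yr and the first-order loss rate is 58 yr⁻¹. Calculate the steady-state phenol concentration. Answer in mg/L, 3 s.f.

0.0654 mg/L

Outflow Q = 0.0927 m³/s × 3.156e+07 s/yr = 2.925e+06 m³/yr.
Steady-state CSTR mass balance: W = Q·C + k·V·C, so C = W/(Q + kV).
Q + kV = 2.925e+06 + 58·6.48e+07 = 3.761e+09 m³/yr.
C = 246000/3.761e+09 = 6.54e-05 kg/m³ = 0.0654 mg/L.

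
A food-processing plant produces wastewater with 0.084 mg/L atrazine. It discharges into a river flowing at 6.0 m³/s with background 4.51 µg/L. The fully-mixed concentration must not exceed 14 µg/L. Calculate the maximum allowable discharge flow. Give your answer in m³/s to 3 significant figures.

0.813 m³/s

4.51 µg/L = 0.00451 mg/L.
14 µg/L = 0.014 mg/L.
Mass balance at complete mixing: C_std·(Q_w + Q_r) = Q_w·C_e + Q_r·C_b.
Rearranging, Q_w = Q_r·(C_std − C_b)/(C_e − C_std) = 6.0·(0.014 − 0.00451) / (0.084 − 0.014) = 0.8134 m³/s.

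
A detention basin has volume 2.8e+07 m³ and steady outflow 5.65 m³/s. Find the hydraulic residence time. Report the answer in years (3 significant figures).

0.157 yr

Q = 5.65 m³/s × 3.156e+07 s/yr = 1.783e+08 m³/yr.
Hydraulic residence time τ = V/Q = 2.8e+07/1.783e+08 = 0.157 yr.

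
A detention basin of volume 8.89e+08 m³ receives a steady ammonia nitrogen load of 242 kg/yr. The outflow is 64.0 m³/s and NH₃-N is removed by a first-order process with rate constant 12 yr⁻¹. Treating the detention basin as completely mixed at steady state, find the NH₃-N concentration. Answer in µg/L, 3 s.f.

Outflow Q = 64.0 m³/s × 3.156e+07 s/yr = 2.02e+09 m³/yr.
Steady-state CSTR mass balance: W = Q·C + k·V·C, so C = W/(Q + kV).
Q + kV = 2.02e+09 + 12·8.89e+08 = 1.269e+10 m³/yr.
C = 242/1.269e+10 = 1.907e-08 kg/m³ = 1.907e-05 mg/L = 0.01907 µg/L.

0.0191 µg/L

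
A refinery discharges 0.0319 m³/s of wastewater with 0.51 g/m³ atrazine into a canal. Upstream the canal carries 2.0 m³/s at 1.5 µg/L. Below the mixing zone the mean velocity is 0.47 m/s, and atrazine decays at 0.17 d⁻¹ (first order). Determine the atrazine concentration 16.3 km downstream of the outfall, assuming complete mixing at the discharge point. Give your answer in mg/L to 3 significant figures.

0.00886 mg/L

1.5 µg/L = 0.0015 mg/L.
After complete mixing, C₀ = (0.0319·0.51 + 2·0.0015) / 2.032 = 0.009483 mg/L.
Travel time t = 1.63e+04 m / 0.47 m/s = 3.468e+04 s = 0.4014 d.
C = 0.009483·exp(−0.17·0.4014) = 0.009483·0.934 = 0.008858 mg/L.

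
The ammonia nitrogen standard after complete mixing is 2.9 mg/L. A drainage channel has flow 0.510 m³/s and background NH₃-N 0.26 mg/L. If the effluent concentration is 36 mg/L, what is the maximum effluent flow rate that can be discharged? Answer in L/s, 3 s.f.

Mass balance at complete mixing: C_std·(Q_w + Q_r) = Q_w·C_e + Q_r·C_b.
Rearranging, Q_w = Q_r·(C_std − C_b)/(C_e − C_std) = 0.510·(2.9 − 0.26) / (36 − 2.9) = 0.04068 m³/s.
= 40.68 L/s.

40.7 L/s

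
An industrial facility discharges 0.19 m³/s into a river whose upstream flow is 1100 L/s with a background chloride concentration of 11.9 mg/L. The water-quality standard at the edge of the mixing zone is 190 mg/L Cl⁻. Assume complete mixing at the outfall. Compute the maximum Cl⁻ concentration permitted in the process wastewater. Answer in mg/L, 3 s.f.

1100 L/s = 1.1 m³/s.
Mass balance: 190·1.29 = 0.19·Cₑ + 1.1·11.9.
Cₑ = (245.1 − 13.09) / 0.19 = 1221 mg/L.

1220 mg/L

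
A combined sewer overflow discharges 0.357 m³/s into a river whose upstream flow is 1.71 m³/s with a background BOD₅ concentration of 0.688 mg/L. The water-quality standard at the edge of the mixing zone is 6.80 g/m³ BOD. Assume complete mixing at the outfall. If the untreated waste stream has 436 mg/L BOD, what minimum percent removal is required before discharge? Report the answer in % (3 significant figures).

91.7 %

Mass balance: 6.8·2.067 = 0.357·Cₑ + 1.71·0.688.
Cₑ = (14.06 − 1.176) / 0.357 = 36.08 mg/L.
Required removal = 1 − 36.08/436 = 91.73 %.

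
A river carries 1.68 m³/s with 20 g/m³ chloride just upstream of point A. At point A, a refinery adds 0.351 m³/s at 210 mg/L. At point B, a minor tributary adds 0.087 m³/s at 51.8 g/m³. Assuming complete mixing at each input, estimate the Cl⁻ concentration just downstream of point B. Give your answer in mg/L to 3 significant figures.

After input A: C = (1.68·20 + 0.351·210) / 2.031 = 52.84 mg/L.
After input B: C = (2.031·52.84 + 0.087·51.8) / 2.118 = 52.79 mg/L.

52.8 mg/L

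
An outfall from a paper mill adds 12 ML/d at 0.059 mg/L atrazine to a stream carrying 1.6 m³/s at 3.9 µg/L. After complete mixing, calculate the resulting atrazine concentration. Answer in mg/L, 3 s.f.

0.00830 mg/L

12 ML/d = 0.1389 m³/s.
3.9 µg/L = 0.0039 mg/L.
Conservation of mass across the mixing zone: C = (0.1389·0.059 + 1.6·0.0039) / (0.1389 + 1.6) = 0.01443/1.739 = 0.008301 mg/L.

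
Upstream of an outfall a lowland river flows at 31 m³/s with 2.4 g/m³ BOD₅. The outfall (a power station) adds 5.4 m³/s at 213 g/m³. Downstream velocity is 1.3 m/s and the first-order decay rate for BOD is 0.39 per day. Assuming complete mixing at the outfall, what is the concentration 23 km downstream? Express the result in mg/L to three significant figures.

31.1 mg/L

After complete mixing, C₀ = (5.4·213 + 31·2.4) / 36.4 = 33.64 mg/L.
Travel time t = 2.3e+04 m / 1.3 m/s = 1.769e+04 s = 0.2048 d.
C = 33.64·exp(−0.39·0.2048) = 33.64·0.9232 = 31.06 mg/L.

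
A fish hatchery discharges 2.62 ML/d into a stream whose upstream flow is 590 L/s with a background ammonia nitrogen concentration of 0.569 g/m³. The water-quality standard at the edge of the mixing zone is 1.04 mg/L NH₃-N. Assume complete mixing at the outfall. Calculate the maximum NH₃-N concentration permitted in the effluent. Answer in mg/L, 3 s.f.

2.62 ML/d = 0.03032 m³/s.
590 L/s = 0.59 m³/s.
Mass balance: 1.04·0.6203 = 0.03032·Cₑ + 0.59·0.569.
Cₑ = (0.6451 − 0.3357) / 0.03032 = 10.2 mg/L.

10.2 mg/L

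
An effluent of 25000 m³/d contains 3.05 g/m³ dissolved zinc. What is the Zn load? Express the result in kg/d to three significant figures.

76.2 kg/d

25000 m³/d = 0.2894 m³/s.
Mass flux = Q·C = 0.2894 m³/s × 3.05 g/m³ = 0.8825 g/s.
= 0.8825 g/s × 86.4 = 76.25 kg/d.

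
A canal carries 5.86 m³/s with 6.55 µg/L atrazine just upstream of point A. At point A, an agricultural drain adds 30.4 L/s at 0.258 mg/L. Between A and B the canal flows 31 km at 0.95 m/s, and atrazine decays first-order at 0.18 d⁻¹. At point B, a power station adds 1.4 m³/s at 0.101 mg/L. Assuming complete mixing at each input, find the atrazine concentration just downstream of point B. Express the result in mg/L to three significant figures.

0.0253 mg/L

6.55 µg/L = 0.00655 mg/L.
30.4 L/s = 0.0304 m³/s.
After input A: C = (5.86·0.00655 + 0.0304·0.258) / 5.89 = 0.007848 mg/L.
Over the 31 km reach to input B (t = 3.263e+04 s = 0.3777 d), decay gives C = 0.007848·exp(−0.18·0.3777) = 0.007332 mg/L.
After input B: C = (5.89·0.007332 + 1.4·0.101) / 7.29 = 0.02532 mg/L.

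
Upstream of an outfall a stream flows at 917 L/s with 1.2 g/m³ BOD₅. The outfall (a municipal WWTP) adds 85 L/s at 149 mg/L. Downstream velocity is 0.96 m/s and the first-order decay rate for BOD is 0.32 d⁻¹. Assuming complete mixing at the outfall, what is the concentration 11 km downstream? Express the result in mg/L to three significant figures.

85 L/s = 0.085 m³/s.
917 L/s = 0.917 m³/s.
After complete mixing, C₀ = (0.085·149 + 0.917·1.2) / 1.002 = 13.74 mg/L.
Travel time t = 1.1e+04 m / 0.96 m/s = 1.146e+04 s = 0.1326 d.
C = 13.74·exp(−0.32·0.1326) = 13.74·0.9584 = 13.17 mg/L.

13.2 mg/L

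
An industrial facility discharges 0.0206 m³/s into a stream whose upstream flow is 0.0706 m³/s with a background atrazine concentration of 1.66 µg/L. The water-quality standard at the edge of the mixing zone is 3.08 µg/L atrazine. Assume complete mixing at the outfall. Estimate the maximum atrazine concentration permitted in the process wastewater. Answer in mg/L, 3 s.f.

0.00795 mg/L

1.66 µg/L = 0.00166 mg/L.
3.08 µg/L = 0.00308 mg/L.
Mass balance: 0.00308·0.0912 = 0.0206·Cₑ + 0.0706·0.00166.
Cₑ = (0.0002809 − 0.0001172) / 0.0206 = 0.007947 mg/L.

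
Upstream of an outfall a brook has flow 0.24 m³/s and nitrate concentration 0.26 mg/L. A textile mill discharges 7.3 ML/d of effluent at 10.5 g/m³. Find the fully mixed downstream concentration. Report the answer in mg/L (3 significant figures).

7.3 ML/d = 0.08449 m³/s.
Conservation of mass across the mixing zone: C = (0.08449·10.5 + 0.24·0.26) / (0.08449 + 0.24) = 0.9496/0.3245 = 2.926 mg/L.

2.93 mg/L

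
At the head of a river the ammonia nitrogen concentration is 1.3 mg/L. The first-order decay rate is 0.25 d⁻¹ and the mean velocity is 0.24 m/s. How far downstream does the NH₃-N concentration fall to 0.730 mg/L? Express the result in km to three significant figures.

47.9 km

From C = C₀·e^(−kt), t = ln(C₀/C)/k = ln(1.3/0.730)/0.25 = 0.5771/0.25 = 2.308 d.
Distance = v·t = 0.24 m/s × 1.994e+05 s = 4.786e+04 m = 47.86 km.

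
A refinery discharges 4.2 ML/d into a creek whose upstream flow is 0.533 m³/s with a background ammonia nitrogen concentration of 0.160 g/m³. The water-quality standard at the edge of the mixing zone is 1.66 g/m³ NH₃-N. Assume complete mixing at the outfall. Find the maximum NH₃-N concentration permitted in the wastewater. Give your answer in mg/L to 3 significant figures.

18.1 mg/L

4.2 ML/d = 0.04861 m³/s.
Mass balance: 1.66·0.5816 = 0.04861·Cₑ + 0.533·0.16.
Cₑ = (0.9655 − 0.08528) / 0.04861 = 18.11 mg/L.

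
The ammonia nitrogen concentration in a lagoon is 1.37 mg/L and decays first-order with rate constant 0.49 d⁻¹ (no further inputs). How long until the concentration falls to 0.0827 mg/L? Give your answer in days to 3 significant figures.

5.73 d

t = ln(C₀/C)/k = ln(1.37/0.0827)/0.49 = 2.807/0.49 = 5.729 d.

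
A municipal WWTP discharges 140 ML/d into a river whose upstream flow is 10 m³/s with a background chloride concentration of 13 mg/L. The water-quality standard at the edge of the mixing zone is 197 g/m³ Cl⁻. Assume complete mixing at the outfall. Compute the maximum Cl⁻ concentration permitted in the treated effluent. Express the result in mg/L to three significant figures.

140 ML/d = 1.62 m³/s.
Mass balance: 197·11.62 = 1.62·Cₑ + 10·13.
Cₑ = (2289 − 130) / 1.62 = 1333 mg/L.

1330 mg/L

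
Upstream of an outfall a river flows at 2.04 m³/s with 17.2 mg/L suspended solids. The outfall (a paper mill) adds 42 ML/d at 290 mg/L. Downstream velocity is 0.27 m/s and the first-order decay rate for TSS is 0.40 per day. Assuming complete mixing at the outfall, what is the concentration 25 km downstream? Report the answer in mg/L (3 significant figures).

42 ML/d = 0.4861 m³/s.
After complete mixing, C₀ = (0.4861·290 + 2.04·17.2) / 2.526 = 69.7 mg/L.
Travel time t = 2.5e+04 m / 0.27 m/s = 9.259e+04 s = 1.072 d.
C = 69.7·exp(−0.40·1.072) = 69.7·0.6514 = 45.4 mg/L.

45.4 mg/L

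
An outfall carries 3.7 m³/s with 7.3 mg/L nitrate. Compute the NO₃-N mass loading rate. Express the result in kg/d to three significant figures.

2330 kg/d

Mass flux = Q·C = 3.7 m³/s × 7.3 g/m³ = 27.01 g/s.
= 27.01 g/s × 86.4 = 2334 kg/d.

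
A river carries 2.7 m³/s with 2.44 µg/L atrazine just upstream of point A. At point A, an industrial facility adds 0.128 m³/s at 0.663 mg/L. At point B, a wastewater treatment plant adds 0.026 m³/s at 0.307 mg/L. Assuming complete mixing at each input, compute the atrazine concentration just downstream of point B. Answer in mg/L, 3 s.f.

2.44 µg/L = 0.00244 mg/L.
After input A: C = (2.7·0.00244 + 0.128·0.663) / 2.828 = 0.03234 mg/L.
After input B: C = (2.828·0.03234 + 0.026·0.307) / 2.854 = 0.03484 mg/L.

0.0348 mg/L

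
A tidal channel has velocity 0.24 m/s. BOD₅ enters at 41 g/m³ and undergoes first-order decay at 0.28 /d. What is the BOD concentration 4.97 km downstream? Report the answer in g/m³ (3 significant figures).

Travel time t = 4.97 km / 0.24 m/s = 4970/0.24 = 2.071e+04 s = 0.2397 d.
First-order decay: C = 41·exp(−0.28·0.2397) = 41·0.9351 = 38.34 g/m³.

38.3 g/m³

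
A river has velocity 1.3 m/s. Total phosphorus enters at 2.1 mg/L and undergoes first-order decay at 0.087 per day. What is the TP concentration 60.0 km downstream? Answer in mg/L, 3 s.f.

2.00 mg/L

Travel time t = 60.0 km / 1.3 m/s = 6e+04/1.3 = 4.615e+04 s = 0.5342 d.
First-order decay: C = 2.1·exp(−0.087·0.5342) = 2.1·0.9546 = 2.005 mg/L.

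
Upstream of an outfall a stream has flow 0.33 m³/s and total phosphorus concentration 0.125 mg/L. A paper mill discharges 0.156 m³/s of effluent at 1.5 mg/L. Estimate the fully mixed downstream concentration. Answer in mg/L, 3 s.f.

Conservation of mass across the mixing zone: C = (0.156·1.5 + 0.33·0.125) / (0.156 + 0.33) = 0.2752/0.486 = 0.5664 mg/L.

0.566 mg/L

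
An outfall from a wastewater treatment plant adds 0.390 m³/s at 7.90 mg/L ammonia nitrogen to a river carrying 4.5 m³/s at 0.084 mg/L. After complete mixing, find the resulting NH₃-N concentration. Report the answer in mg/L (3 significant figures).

0.707 mg/L

Conservation of mass across the mixing zone: C = (0.39·7.9 + 4.5·0.084) / (0.39 + 4.5) = 3.459/4.89 = 0.7074 mg/L.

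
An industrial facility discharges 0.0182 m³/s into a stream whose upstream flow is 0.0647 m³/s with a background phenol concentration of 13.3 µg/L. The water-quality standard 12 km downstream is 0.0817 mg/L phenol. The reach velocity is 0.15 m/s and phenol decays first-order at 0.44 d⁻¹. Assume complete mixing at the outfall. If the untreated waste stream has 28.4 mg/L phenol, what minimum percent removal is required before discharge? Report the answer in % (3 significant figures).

13.3 µg/L = 0.0133 mg/L.
Travel time to the compliance point: t = 1.2e+04/0.15 = 8e+04 s = 0.9259 d; decay factor exp(−0.44·0.9259) = 0.6654.
So the concentration just after mixing may be at most 0.0817/0.6654 = 0.1228 mg/L.
Mass balance: 0.1228·0.0829 = 0.0182·Cₑ + 0.0647·0.0133.
Cₑ = (0.01018 − 0.0008605) / 0.0182 = 0.512 mg/L.
Required removal = 1 − 0.512/28.4 = 98.2 %.

98.2 %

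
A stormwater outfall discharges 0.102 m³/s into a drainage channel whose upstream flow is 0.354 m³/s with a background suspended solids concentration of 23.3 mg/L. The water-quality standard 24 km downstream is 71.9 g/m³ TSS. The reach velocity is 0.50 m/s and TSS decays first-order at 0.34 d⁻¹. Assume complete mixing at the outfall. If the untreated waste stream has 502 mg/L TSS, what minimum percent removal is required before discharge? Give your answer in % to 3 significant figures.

Travel time to the compliance point: t = 2.4e+04/0.50 = 4.8e+04 s = 0.5556 d; decay factor exp(−0.34·0.5556) = 0.8279.
So the concentration just after mixing may be at most 71.9/0.8279 = 86.85 mg/L.
Mass balance: 86.85·0.456 = 0.102·Cₑ + 0.354·23.3.
Cₑ = (39.6 − 8.248) / 0.102 = 307.4 mg/L.
Required removal = 1 − 307.4/502 = 38.77 %.

38.8 %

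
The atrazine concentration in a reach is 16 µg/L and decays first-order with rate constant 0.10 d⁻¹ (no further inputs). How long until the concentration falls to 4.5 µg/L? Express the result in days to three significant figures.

12.7 d

t = ln(C₀/C)/k = ln(16/4.5)/0.10 = 1.269/0.10 = 12.69 d.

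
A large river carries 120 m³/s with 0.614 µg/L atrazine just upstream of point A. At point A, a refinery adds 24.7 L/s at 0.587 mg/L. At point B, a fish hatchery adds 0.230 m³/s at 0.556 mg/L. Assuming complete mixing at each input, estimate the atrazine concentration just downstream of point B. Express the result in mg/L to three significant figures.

0.614 µg/L = 0.000614 mg/L.
24.7 L/s = 0.0247 m³/s.
After input A: C = (120·0.000614 + 0.0247·0.587) / 120 = 0.0007347 mg/L.
After input B: C = (120·0.0007347 + 0.23·0.556) / 120.3 = 0.001797 mg/L.

0.00180 mg/L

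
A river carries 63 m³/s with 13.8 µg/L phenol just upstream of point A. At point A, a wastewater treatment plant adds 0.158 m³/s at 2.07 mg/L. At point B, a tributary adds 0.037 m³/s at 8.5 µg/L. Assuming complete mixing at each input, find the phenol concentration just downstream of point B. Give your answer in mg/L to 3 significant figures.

13.8 µg/L = 0.0138 mg/L.
After input A: C = (63·0.0138 + 0.158·2.07) / 63.16 = 0.01894 mg/L.
8.5 µg/L = 0.0085 mg/L.
After input B: C = (63.16·0.01894 + 0.037·0.0085) / 63.2 = 0.01894 mg/L.

0.0189 mg/L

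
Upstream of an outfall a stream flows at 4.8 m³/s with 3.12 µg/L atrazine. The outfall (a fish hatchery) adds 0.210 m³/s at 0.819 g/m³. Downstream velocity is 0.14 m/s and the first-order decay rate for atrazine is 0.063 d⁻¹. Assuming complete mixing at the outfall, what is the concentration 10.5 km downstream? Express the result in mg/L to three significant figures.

3.12 µg/L = 0.00312 mg/L.
After complete mixing, C₀ = (0.21·0.819 + 4.8·0.00312) / 5.01 = 0.03732 mg/L.
Travel time t = 1.05e+04 m / 0.14 m/s = 7.5e+04 s = 0.8681 d.
C = 0.03732·exp(−0.063·0.8681) = 0.03732·0.9468 = 0.03533 mg/L.

0.0353 mg/L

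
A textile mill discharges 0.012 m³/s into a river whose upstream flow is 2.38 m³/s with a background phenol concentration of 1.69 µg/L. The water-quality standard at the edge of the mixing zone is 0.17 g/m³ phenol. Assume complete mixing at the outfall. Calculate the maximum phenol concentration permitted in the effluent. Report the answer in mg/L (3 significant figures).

1.69 µg/L = 0.00169 mg/L.
Mass balance: 0.17·2.392 = 0.012·Cₑ + 2.38·0.00169.
Cₑ = (0.4066 − 0.004022) / 0.012 = 33.55 mg/L.

33.6 mg/L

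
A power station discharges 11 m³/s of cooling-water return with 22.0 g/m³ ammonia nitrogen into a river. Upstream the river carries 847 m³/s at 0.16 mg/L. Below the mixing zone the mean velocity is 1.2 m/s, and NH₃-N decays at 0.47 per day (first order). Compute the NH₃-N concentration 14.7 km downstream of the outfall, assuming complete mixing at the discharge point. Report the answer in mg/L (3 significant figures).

After complete mixing, C₀ = (11·22 + 847·0.16) / 858 = 0.44 mg/L.
Travel time t = 1.47e+04 m / 1.2 m/s = 1.225e+04 s = 0.1418 d.
C = 0.44·exp(−0.47·0.1418) = 0.44·0.9355 = 0.4116 mg/L.

0.412 mg/L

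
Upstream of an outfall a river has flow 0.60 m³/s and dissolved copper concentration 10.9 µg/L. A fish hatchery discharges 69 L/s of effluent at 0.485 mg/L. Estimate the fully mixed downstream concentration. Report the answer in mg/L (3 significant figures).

0.0598 mg/L

69 L/s = 0.069 m³/s.
10.9 µg/L = 0.0109 mg/L.
Conservation of mass across the mixing zone: C = (0.069·0.485 + 0.6·0.0109) / (0.069 + 0.6) = 0.04/0.669 = 0.0598 mg/L.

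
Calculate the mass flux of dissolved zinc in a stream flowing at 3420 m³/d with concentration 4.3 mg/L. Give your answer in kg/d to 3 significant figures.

14.7 kg/d

3420 m³/d = 0.03958 m³/s.
Mass flux = Q·C = 0.03958 m³/s × 4.3 g/m³ = 0.1702 g/s.
= 0.1702 g/s × 86.4 = 14.71 kg/d.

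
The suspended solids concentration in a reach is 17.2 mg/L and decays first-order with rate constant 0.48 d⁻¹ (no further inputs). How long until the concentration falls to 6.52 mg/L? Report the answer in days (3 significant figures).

t = ln(C₀/C)/k = ln(17.2/6.52)/0.48 = 0.97/0.48 = 2.021 d.

2.02 d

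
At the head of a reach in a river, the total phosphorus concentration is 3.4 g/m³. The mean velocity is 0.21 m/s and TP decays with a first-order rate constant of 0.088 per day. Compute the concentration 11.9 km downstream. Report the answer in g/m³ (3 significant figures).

Travel time t = 11.9 km / 0.21 m/s = 1.19e+04/0.21 = 5.667e+04 s = 0.6559 d.
First-order decay: C = 3.4·exp(−0.088·0.6559) = 3.4·0.9439 = 3.209 g/m³.

3.21 g/m³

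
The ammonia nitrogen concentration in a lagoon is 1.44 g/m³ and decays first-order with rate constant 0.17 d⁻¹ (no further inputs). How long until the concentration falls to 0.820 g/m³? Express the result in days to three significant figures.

t = ln(C₀/C)/k = ln(1.44/0.820)/0.17 = 0.5631/0.17 = 3.312 d.

3.31 d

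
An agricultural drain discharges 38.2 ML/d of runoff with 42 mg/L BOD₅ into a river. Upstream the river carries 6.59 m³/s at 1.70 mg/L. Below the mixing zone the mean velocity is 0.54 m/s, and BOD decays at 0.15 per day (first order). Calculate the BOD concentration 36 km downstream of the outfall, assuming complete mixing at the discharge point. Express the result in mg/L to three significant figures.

38.2 ML/d = 0.4421 m³/s.
After complete mixing, C₀ = (0.4421·42 + 6.59·1.7) / 7.032 = 4.234 mg/L.
Travel time t = 3.6e+04 m / 0.54 m/s = 6.667e+04 s = 0.7716 d.
C = 4.234·exp(−0.15·0.7716) = 4.234·0.8907 = 3.771 mg/L.

3.77 mg/L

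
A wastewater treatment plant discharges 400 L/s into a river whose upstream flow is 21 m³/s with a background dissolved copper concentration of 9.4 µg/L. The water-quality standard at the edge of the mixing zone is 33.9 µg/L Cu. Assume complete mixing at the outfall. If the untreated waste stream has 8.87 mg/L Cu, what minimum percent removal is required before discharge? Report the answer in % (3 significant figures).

85.1 %

400 L/s = 0.4 m³/s.
9.4 µg/L = 0.0094 mg/L.
33.9 µg/L = 0.0339 mg/L.
Mass balance: 0.0339·21.4 = 0.4·Cₑ + 21·0.0094.
Cₑ = (0.7255 − 0.1974) / 0.4 = 1.32 mg/L.
Required removal = 1 − 1.32/8.87 = 85.12 %.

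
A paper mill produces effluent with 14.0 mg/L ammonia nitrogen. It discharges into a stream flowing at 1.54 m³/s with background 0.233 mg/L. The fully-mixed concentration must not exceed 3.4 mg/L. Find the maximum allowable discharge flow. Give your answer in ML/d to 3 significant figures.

Mass balance at complete mixing: C_std·(Q_w + Q_r) = Q_w·C_e + Q_r·C_b.
Rearranging, Q_w = Q_r·(C_std − C_b)/(C_e − C_std) = 1.54·(3.4 − 0.233) / (14 − 3.4) = 0.4601 m³/s.
= 39.75 ML/d.

39.8 ML/d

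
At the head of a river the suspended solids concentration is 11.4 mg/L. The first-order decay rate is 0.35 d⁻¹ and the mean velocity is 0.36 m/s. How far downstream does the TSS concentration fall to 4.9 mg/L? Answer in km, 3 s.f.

From C = C₀·e^(−kt), t = ln(C₀/C)/k = ln(11.4/4.9)/0.35 = 0.8444/0.35 = 2.413 d.
Distance = v·t = 0.36 m/s × 2.084e+05 s = 7.504e+04 m = 75.04 km.

75.0 km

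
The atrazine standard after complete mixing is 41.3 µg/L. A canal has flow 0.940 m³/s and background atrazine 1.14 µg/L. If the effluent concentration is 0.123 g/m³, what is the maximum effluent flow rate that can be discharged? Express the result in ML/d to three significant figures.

39.9 ML/d

1.14 µg/L = 0.00114 mg/L.
41.3 µg/L = 0.0413 mg/L.
Mass balance at complete mixing: C_std·(Q_w + Q_r) = Q_w·C_e + Q_r·C_b.
Rearranging, Q_w = Q_r·(C_std − C_b)/(C_e − C_std) = 0.940·(0.0413 − 0.00114) / (0.123 − 0.0413) = 0.4621 m³/s.
= 39.92 ML/d.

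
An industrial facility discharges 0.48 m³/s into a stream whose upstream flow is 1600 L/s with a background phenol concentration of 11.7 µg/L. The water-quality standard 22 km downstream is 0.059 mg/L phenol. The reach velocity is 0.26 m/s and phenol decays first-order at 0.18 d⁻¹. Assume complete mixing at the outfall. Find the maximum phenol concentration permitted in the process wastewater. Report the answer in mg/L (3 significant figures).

0.266 mg/L

1600 L/s = 1.6 m³/s.
11.7 µg/L = 0.0117 mg/L.
Travel time to the compliance point: t = 2.2e+04/0.26 = 8.462e+04 s = 0.9793 d; decay factor exp(−0.18·0.9793) = 0.8384.
So the concentration just after mixing may be at most 0.059/0.8384 = 0.07037 mg/L.
Mass balance: 0.07037·2.08 = 0.48·Cₑ + 1.6·0.0117.
Cₑ = (0.1464 − 0.01872) / 0.48 = 0.266 mg/L.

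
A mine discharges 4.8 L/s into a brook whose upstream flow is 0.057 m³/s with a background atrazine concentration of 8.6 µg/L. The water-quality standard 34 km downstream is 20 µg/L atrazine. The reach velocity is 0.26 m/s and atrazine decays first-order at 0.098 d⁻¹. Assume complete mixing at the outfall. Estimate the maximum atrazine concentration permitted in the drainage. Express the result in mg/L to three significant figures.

0.197 mg/L

4.8 L/s = 0.0048 m³/s.
8.6 µg/L = 0.0086 mg/L.
20 µg/L = 0.02 mg/L.
Travel time to the compliance point: t = 3.4e+04/0.26 = 1.308e+05 s = 1.514 d; decay factor exp(−0.098·1.514) = 0.8621.
So the concentration just after mixing may be at most 0.02/0.8621 = 0.0232 mg/L.
Mass balance: 0.0232·0.0618 = 0.0048·Cₑ + 0.057·0.0086.
Cₑ = (0.001434 − 0.0004902) / 0.0048 = 0.1965 mg/L.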